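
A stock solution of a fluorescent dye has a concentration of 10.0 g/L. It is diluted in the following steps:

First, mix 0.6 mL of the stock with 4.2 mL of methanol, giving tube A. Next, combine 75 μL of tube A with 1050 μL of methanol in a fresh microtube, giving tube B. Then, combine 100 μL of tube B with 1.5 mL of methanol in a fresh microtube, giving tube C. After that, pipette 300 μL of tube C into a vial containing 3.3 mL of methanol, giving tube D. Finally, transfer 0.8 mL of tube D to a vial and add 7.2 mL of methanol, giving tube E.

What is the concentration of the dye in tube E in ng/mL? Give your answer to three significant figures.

43.4 ng/mL

Step 1: 0.6 mL + 4.2 mL = 4.8 mL total → factor 4.8/0.6 = 8
Step 2: 75 μL + 1050 μL = 1125 μL total → factor 1125/75 = 15
Step 3: 100 μL + 1.5 mL = 1600 μL total → factor 1600/100 = 16
Step 4: 300 μL + 3.3 mL = 3600 μL total → factor 3600/300 = 12
Step 5: 0.8 mL + 7.2 mL = 8 mL total → factor 8/0.8 = 10
Overall dilution factor = 8 × 15 × 16 × 12 × 10 = 2.304 × 10^5
Final = 10.0 g/L / 2.304 × 10^5 = 4.340 × 10^-5 g/L = 43.4 ng/mL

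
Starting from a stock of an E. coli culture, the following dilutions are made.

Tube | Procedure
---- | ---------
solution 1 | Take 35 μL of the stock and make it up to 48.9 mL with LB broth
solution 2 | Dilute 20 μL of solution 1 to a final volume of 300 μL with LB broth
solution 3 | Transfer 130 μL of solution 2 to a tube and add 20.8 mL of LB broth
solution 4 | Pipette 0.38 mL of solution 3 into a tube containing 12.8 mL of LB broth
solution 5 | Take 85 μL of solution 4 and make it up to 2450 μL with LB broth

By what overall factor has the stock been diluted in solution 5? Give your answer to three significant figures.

3.37 × 10^9

Step 1: 35 μL brought to 48.9 mL → factor 48900/35 = 1397.1
Step 2: 20 μL brought to 300 μL → factor 300/20 = 15
Step 3: 130 μL + 20.8 mL = 20930 μL total → factor 20930/130 = 161
Step 4: 0.38 mL + 12.8 mL = 13.18 mL total → factor 13.18/0.38 = 34.684
Step 5: 85 μL brought to 2450 μL → factor 2450/85 = 28.824
Overall dilution factor = 1397.1 × 15 × 161 × 34.684 × 28.824 = 3.3732 × 10^9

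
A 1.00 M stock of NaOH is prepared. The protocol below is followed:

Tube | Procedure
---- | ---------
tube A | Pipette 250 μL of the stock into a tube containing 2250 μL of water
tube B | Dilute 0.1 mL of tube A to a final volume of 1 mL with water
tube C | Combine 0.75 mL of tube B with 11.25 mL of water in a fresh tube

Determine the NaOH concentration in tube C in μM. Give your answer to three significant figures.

Step 1: 250 μL + 2250 μL = 2500 μL total → factor 2500/250 = 10
Step 2: 0.1 mL brought to 1 mL → factor 1/0.1 = 10
Step 3: 0.75 mL + 11.25 mL = 12 mL total → factor 12/0.75 = 16
Overall dilution factor = 10 × 10 × 16 = 1600
Final = 1.00 M / 1600 = 0.0006250 M = 625 μM

625 μM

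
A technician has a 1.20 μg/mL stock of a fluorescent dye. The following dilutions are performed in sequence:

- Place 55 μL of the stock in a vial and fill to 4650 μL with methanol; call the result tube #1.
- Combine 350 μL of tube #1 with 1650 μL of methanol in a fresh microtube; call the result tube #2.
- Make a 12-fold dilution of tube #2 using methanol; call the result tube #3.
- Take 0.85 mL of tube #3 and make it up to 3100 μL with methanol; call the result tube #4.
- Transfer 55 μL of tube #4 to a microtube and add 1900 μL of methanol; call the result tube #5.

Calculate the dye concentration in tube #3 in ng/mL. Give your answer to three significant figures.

0.207 ng/mL

Step 1: 55 μL brought to 4650 μL → factor 4650/55 = 84.545
Step 2: 350 μL + 1650 μL = 2000 μL total → factor 2000/350 = 5.7143
Step 3: 12-fold → factor 12
Dilution factor through tube #3 = 84.545 × 5.7143 × 12 = 5797.4
[tube #3] = 1.20 μg/mL / 5797.4 = 0.0002070 μg/mL = 0.207 ng/mL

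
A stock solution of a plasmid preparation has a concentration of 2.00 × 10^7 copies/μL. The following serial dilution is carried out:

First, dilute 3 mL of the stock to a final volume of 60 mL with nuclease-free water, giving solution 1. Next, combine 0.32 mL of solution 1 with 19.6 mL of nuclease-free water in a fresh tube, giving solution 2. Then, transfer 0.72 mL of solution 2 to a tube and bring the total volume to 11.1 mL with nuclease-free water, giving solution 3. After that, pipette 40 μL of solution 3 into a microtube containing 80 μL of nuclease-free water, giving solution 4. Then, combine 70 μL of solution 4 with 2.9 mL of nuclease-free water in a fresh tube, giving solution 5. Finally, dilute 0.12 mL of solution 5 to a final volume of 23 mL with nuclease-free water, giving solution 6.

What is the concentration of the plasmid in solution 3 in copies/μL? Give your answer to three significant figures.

1.04 × 10^3 copies/μL

Step 1: 3 mL brought to 60 mL → factor 60/3 = 20
Step 2: 0.32 mL + 19.6 mL = 19.92 mL total → factor 19.92/0.32 = 62.25
Step 3: 0.72 mL brought to 11.1 mL → factor 11.1/0.72 = 15.417
Dilution factor through solution 3 = 20 × 62.25 × 15.417 = 19194
[solution 3] = 2.00 × 10^7 copies/μL / 19194 = 1.04 × 10^3 copies/μL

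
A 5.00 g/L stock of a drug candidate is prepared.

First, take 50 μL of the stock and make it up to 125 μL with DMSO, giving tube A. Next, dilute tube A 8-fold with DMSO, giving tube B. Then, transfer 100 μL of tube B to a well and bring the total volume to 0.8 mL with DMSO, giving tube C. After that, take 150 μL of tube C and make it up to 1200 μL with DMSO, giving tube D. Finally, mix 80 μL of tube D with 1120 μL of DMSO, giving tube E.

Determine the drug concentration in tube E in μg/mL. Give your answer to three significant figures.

0.260 μg/mL

Step 1: 50 μL brought to 125 μL → factor 125/50 = 2.5
Step 2: 8-fold → factor 8
Step 3: 100 μL brought to 0.8 mL → factor 800/100 = 8
Step 4: 150 μL brought to 1200 μL → factor 1200/150 = 8
Step 5: 80 μL + 1120 μL = 1200 μL total → factor 1200/80 = 15
Overall dilution factor = 2.5 × 8 × 8 × 8 × 15 = 19200
Final = 5.00 g/L / 19200 = 0.0002604 g/L = 0.260 μg/mL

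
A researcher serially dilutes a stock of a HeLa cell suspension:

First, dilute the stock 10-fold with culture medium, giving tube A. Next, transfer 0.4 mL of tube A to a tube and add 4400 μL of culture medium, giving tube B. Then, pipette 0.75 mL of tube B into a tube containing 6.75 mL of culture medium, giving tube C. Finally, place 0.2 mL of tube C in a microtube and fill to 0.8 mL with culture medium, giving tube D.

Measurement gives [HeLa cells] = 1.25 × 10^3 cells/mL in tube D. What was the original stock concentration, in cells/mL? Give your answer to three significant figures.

Step 1: 10-fold → factor 10
Step 2: 0.4 mL + 4400 μL = 4.8 mL total → factor 4.8/0.4 = 12
Step 3: 0.75 mL + 6.75 mL = 7.5 mL total → factor 7.5/0.75 = 10
Step 4: 0.2 mL brought to 0.8 mL → factor 0.8/0.2 = 4
Overall dilution factor = 10 × 12 × 10 × 4 = 4800
Stock = 1.25 × 10^3 cells/mL × 4800 = 6.00 × 10^6 cells/mL

6.00 × 10^6 cells/mL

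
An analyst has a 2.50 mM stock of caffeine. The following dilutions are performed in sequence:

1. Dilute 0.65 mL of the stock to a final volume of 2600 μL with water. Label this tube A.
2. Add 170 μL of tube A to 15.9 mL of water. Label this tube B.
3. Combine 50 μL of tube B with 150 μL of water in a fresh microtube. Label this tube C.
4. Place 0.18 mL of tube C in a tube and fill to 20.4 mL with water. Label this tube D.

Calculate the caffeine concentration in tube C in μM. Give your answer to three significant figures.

1.65 μM

Step 1: 0.65 mL brought to 2600 μL → factor 2.6/0.65 = 4
Step 2: 170 μL + 15.9 mL = 16070 μL total → factor 16070/170 = 94.529
Step 3: 50 μL + 150 μL = 200 μL total → factor 200/50 = 4
Dilution factor through tube C = 4 × 94.529 × 4 = 1512.5
[tube C] = 2.50 mM / 1512.5 = 0.001653 mM = 1.65 μM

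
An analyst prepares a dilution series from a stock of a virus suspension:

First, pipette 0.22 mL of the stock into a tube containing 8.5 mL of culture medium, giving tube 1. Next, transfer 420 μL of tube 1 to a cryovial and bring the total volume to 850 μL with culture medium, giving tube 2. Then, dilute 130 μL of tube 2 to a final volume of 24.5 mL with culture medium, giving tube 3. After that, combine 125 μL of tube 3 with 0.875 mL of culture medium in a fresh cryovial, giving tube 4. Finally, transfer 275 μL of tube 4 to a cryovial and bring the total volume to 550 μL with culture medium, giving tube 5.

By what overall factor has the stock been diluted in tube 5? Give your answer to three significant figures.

Step 1: 0.22 mL + 8.5 mL = 8.72 mL total → factor 8.72/0.22 = 39.636
Step 2: 420 μL brought to 850 μL → factor 850/420 = 2.0238
Step 3: 130 μL brought to 24.5 mL → factor 24500/130 = 188.46
Step 4: 125 μL + 0.875 mL = 1000 μL total → factor 1000/125 = 8
Step 5: 275 μL brought to 550 μL → factor 550/275 = 2
Overall dilution factor = 39.636 × 2.0238 × 188.46 × 8 × 2 = 2.4188 × 10^5

2.42 × 10^5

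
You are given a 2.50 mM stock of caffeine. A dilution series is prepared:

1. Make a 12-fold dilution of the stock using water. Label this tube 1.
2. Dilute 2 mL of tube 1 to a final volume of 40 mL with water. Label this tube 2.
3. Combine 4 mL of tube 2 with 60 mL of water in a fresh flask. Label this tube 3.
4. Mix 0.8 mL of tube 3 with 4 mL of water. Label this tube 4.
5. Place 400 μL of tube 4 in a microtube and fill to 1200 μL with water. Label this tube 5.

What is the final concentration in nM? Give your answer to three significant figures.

Step 1: 12-fold → factor 12
Step 2: 2 mL brought to 40 mL → factor 40/2 = 20
Step 3: 4 mL + 60 mL = 64 mL total → factor 64/4 = 16
Step 4: 0.8 mL + 4 mL = 4.8 mL total → factor 4.8/0.8 = 6
Step 5: 400 μL brought to 1200 μL → factor 1200/400 = 3
Overall dilution factor = 12 × 20 × 16 × 6 × 3 = 69120
Final = 2.50 mM / 69120 = 3.617 × 10^-5 mM = 36.2 nM

36.2 nM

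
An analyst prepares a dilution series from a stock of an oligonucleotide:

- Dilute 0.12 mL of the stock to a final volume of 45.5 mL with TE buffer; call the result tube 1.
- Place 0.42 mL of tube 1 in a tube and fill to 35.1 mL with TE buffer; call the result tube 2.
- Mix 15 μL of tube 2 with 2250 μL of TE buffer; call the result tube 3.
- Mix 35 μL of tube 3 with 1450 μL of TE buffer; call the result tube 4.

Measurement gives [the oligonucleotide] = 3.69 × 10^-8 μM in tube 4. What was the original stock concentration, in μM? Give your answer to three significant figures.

7.49 μM

Step 1: 0.12 mL brought to 45.5 mL → factor 45.5/0.12 = 379.17
Step 2: 0.42 mL brought to 35.1 mL → factor 35.1/0.42 = 83.571
Step 3: 15 μL + 2250 μL = 2265 μL total → factor 2265/15 = 151
Step 4: 35 μL + 1450 μL = 1485 μL total → factor 1485/35 = 42.429
Overall dilution factor = 379.17 × 83.571 × 151 × 42.429 = 2.0301 × 10^8
Stock = 3.69 × 10^-8 μM × 2.0301 × 10^8 = 7.49 μM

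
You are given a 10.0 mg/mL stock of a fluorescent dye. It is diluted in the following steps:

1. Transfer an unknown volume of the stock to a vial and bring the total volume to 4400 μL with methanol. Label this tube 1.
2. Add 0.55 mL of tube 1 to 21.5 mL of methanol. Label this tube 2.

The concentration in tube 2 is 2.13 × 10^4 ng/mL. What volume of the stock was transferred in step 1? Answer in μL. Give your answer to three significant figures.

Step 1: v brought to 4400 μL → factor = 4400 μL/v
Step 2: 0.55 mL + 21.5 mL = 22.05 mL total → factor 22.05/0.55 = 40.091
Product of known-step factors = 40.091
Overall factor = 10.0 mg/mL / (2.13 × 10^4 ng/mL) = 469.48
Step-1 factor = 469.48 / 40.091 = 11.71
v = 4400 μL / 11.71 = 376 μL

376 μL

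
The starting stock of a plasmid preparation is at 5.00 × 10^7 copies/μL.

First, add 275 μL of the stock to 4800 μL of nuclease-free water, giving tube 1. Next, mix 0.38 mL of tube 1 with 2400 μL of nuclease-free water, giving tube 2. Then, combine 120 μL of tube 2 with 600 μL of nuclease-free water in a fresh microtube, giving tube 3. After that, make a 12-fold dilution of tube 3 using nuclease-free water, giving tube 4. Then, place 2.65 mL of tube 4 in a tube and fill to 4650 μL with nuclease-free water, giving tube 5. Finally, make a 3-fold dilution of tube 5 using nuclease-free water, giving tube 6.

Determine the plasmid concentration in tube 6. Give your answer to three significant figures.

Step 1: 275 μL + 4800 μL = 5075 μL total → factor 5075/275 = 18.455
Step 2: 0.38 mL + 2400 μL = 2.78 mL total → factor 2.78/0.38 = 7.3158
Step 3: 120 μL + 600 μL = 720 μL total → factor 720/120 = 6
Step 4: 12-fold → factor 12
Step 5: 2.65 mL brought to 4650 μL → factor 4.65/2.65 = 1.7547
Step 6: 3-fold → factor 3
Overall dilution factor = 18.455 × 7.3158 × 6 × 12 × 1.7547 × 3 = 51171
Final = 5.00 × 10^7 copies/μL / 51171 = 977 copies/μL

977 copies/μL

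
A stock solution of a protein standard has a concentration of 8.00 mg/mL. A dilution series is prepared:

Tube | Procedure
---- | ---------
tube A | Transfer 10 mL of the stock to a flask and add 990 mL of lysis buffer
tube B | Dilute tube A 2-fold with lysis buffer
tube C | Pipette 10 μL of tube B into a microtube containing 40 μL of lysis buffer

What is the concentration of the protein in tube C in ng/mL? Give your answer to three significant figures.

8.00 × 10^3 ng/mL

Step 1: 10 mL + 990 mL = 1000 mL total → factor 1000/10 = 100
Step 2: 2-fold → factor 2
Step 3: 10 μL + 40 μL = 50 μL total → factor 50/10 = 5
Overall dilution factor = 100 × 2 × 5 = 1000
Final = 8.00 mg/mL / 1000 = 0.008000 mg/mL = 8.00 × 10^3 ng/mL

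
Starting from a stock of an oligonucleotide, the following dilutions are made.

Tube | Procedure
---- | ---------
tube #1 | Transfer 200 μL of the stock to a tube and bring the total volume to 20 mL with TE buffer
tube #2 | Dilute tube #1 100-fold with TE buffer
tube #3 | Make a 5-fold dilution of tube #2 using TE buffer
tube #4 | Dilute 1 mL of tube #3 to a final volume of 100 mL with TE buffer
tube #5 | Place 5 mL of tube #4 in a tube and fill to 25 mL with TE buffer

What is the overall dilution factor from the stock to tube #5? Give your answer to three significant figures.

Step 1: 200 μL brought to 20 mL → factor 20000/200 = 100
Step 2: 100-fold → factor 100
Step 3: 5-fold → factor 5
Step 4: 1 mL brought to 100 mL → factor 100/1 = 100
Step 5: 5 mL brought to 25 mL → factor 25/5 = 5
Overall dilution factor = 100 × 100 × 5 × 100 × 5 = 2.5 × 10^7

2.50 × 10^7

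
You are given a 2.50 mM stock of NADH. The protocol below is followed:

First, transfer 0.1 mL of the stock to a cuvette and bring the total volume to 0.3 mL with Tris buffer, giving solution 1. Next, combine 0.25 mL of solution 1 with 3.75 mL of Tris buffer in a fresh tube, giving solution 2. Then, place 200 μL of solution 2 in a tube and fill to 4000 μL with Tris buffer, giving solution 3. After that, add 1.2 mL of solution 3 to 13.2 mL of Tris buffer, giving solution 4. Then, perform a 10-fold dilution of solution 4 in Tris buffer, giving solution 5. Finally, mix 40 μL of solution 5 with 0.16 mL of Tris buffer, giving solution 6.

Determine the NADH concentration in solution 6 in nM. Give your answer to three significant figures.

4.34 nM

Step 1: 0.1 mL brought to 0.3 mL → factor 0.3/0.1 = 3
Step 2: 0.25 mL + 3.75 mL = 4 mL total → factor 4/0.25 = 16
Step 3: 200 μL brought to 4000 μL → factor 4000/200 = 20
Step 4: 1.2 mL + 13.2 mL = 14.4 mL total → factor 14.4/1.2 = 12
Step 5: 10-fold → factor 10
Step 6: 40 μL + 0.16 mL = 200 μL total → factor 200/40 = 5
Overall dilution factor = 3 × 16 × 20 × 12 × 10 × 5 = 5.76 × 10^5
Final = 2.50 mM / 5.76 × 10^5 = 4.340 × 10^-6 mM = 4.34 nM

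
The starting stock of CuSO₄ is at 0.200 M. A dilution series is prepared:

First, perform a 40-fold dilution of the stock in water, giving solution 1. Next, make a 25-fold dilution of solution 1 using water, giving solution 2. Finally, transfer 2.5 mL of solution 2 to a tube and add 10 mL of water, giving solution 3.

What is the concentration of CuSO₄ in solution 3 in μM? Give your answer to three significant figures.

40.0 μM

Step 1: 40-fold → factor 40
Step 2: 25-fold → factor 25
Step 3: 2.5 mL + 10 mL = 12.5 mL total → factor 12.5/2.5 = 5
Dilution factor through solution 3 = 40 × 25 × 5 = 5000
[solution 3] = 0.200 M / 5000 = 4.000 × 10^-5 M = 40.0 μM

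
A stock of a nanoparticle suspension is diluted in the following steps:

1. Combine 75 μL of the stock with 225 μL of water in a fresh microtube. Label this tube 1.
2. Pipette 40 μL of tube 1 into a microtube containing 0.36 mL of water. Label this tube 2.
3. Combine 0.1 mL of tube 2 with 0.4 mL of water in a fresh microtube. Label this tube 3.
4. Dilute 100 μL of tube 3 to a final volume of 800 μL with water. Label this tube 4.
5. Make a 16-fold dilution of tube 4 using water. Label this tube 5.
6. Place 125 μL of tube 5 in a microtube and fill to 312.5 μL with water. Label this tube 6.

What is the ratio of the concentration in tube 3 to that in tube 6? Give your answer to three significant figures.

320

Step 1: 75 μL + 225 μL = 300 μL total → factor 300/75 = 4
Step 2: 40 μL + 0.36 mL = 400 μL total → factor 400/40 = 10
Step 3: 0.1 mL + 0.4 mL = 0.5 mL total → factor 0.5/0.1 = 5
Step 4: 100 μL brought to 800 μL → factor 800/100 = 8
Step 5: 16-fold → factor 16
Step 6: 125 μL brought to 312.5 μL → factor 312.5/125 = 2.5
Dilution factor to tube 3 = 200; to tube 6 = 64000
[tube 3]/[tube 6] = (factor to tube 6)/(factor to tube 3) = 64000/200 = 320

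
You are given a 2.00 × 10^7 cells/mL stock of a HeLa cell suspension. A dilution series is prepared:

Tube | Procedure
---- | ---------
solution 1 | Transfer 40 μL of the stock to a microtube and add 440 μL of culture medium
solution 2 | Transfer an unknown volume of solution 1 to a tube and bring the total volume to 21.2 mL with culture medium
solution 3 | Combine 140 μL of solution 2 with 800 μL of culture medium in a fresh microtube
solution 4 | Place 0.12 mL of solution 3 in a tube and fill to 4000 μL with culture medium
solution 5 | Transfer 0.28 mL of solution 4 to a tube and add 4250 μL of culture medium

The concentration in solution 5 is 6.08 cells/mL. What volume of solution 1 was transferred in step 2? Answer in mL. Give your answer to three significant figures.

Step 1: 40 μL + 440 μL = 480 μL total → factor 480/40 = 12
Step 2: v brought to 21.2 mL → factor = 21.2 mL/v
Step 3: 140 μL + 800 μL = 940 μL total → factor 940/140 = 6.7143
Step 4: 0.12 mL brought to 4000 μL → factor 4/0.12 = 33.333
Step 5: 0.28 mL + 4250 μL = 4.53 mL total → factor 4.53/0.28 = 16.179
Product of known-step factors = 43451
Overall factor = 2.00 × 10^7 cells/mL / (6.08 cells/mL) = 3.2895 × 10^6
Step-2 factor = 3.2895 × 10^6 / 43451 = 75.705
v = 21.2 mL / 75.705 = 0.280 mL

0.280 mL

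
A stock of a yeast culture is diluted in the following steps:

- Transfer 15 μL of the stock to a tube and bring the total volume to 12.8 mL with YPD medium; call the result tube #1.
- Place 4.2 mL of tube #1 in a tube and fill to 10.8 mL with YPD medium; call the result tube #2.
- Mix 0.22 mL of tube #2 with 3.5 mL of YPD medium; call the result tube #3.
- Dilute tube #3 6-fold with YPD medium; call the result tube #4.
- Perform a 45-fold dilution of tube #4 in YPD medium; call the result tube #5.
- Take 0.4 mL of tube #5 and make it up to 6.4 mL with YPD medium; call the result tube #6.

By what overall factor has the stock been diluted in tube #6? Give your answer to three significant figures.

1.60 × 10^8

Step 1: 15 μL brought to 12.8 mL → factor 12800/15 = 853.33
Step 2: 4.2 mL brought to 10.8 mL → factor 10.8/4.2 = 2.5714
Step 3: 0.22 mL + 3.5 mL = 3.72 mL total → factor 3.72/0.22 = 16.909
Step 4: 6-fold → factor 6
Step 5: 45-fold → factor 45
Step 6: 0.4 mL brought to 6.4 mL → factor 6.4/0.4 = 16
Overall dilution factor = 853.33 × 2.5714 × 16.909 × 6 × 45 × 16 = 1.6029 × 10^8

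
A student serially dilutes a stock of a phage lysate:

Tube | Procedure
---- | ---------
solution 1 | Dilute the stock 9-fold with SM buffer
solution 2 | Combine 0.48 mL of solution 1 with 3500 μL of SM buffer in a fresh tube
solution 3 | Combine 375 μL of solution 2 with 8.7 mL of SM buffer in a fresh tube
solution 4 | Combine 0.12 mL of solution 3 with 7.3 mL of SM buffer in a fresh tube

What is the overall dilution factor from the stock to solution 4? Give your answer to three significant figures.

1.12 × 10^5

Step 1: 9-fold → factor 9
Step 2: 0.48 mL + 3500 μL = 3.98 mL total → factor 3.98/0.48 = 8.2917
Step 3: 375 μL + 8.7 mL = 9075 μL total → factor 9075/375 = 24.2
Step 4: 0.12 mL + 7.3 mL = 7.42 mL total → factor 7.42/0.12 = 61.833
Overall dilution factor = 9 × 8.2917 × 24.2 × 61.833 = 1.1167 × 10^5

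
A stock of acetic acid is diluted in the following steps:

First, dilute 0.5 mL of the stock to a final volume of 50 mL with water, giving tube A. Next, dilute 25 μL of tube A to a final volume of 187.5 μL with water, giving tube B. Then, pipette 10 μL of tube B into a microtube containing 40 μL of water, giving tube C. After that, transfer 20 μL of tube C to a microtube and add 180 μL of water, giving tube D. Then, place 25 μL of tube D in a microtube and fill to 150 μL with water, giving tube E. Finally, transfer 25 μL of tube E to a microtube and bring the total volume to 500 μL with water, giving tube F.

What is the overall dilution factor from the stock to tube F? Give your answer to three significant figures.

Step 1: 0.5 mL brought to 50 mL → factor 50/0.5 = 100
Step 2: 25 μL brought to 187.5 μL → factor 187.5/25 = 7.5
Step 3: 10 μL + 40 μL = 50 μL total → factor 50/10 = 5
Step 4: 20 μL + 180 μL = 200 μL total → factor 200/20 = 10
Step 5: 25 μL brought to 150 μL → factor 150/25 = 6
Step 6: 25 μL brought to 500 μL → factor 500/25 = 20
Overall dilution factor = 100 × 7.5 × 5 × 10 × 6 × 20 = 4.5 × 10^6

4.50 × 10^6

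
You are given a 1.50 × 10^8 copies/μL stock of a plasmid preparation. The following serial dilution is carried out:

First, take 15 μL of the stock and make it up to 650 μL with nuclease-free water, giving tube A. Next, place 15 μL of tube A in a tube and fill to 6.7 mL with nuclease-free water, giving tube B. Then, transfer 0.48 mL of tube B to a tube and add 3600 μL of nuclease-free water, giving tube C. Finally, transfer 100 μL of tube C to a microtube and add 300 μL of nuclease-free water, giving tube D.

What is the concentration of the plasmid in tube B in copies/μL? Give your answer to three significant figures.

Step 1: 15 μL brought to 650 μL → factor 650/15 = 43.333
Step 2: 15 μL brought to 6.7 mL → factor 6700/15 = 446.67
Dilution factor through tube B = 43.333 × 446.67 = 19356
[tube B] = 1.50 × 10^8 copies/μL / 19356 = 7.75 × 10^3 copies/μL

7.75 × 10^3 copies/μL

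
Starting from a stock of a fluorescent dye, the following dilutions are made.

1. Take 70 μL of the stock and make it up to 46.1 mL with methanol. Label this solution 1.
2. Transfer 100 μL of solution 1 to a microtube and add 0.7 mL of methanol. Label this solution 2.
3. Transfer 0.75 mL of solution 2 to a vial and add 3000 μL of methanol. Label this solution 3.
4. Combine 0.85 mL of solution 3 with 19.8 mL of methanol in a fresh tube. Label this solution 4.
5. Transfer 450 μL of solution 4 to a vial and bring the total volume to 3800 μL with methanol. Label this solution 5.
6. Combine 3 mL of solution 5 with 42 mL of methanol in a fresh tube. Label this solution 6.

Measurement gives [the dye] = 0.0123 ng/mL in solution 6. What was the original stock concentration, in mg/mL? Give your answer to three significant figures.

0.997 mg/mL

Step 1: 70 μL brought to 46.1 mL → factor 46100/70 = 658.57
Step 2: 100 μL + 0.7 mL = 800 μL total → factor 800/100 = 8
Step 3: 0.75 mL + 3000 μL = 3.75 mL total → factor 3.75/0.75 = 5
Step 4: 0.85 mL + 19.8 mL = 20.65 mL total → factor 20.65/0.85 = 24.294
Step 5: 450 μL brought to 3800 μL → factor 3800/450 = 8.4444
Step 6: 3 mL + 42 mL = 45 mL total → factor 45/3 = 15
Overall dilution factor = 658.57 × 8 × 5 × 24.294 × 8.4444 × 15 = 8.1064 × 10^7
Stock = 0.0123 ng/mL × 8.1064 × 10^7 = 9.971 × 10^5 ng/mL = 0.997 mg/mL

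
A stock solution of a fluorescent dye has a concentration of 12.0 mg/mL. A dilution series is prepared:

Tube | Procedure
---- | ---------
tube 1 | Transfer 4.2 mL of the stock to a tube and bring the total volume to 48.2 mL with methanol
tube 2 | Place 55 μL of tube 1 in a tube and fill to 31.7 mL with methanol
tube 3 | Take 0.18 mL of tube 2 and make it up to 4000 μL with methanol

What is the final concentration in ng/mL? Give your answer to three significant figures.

81.6 ng/mL

Step 1: 4.2 mL brought to 48.2 mL → factor 48.2/4.2 = 11.476
Step 2: 55 μL brought to 31.7 mL → factor 31700/55 = 576.36
Step 3: 0.18 mL brought to 4000 μL → factor 4/0.18 = 22.222
Overall dilution factor = 11.476 × 576.36 × 22.222 = 1.4699 × 10^5
Final = 12.0 mg/mL / 1.4699 × 10^5 = 8.164 × 10^-5 mg/mL = 81.6 ng/mL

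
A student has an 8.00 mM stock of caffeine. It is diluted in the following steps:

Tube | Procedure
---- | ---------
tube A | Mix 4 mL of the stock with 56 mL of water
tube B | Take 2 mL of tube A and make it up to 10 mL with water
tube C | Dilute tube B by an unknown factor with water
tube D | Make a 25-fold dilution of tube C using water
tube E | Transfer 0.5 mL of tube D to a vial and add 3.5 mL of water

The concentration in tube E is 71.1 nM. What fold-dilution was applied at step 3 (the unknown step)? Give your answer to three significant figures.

7.50-fold

Step 1: 4 mL + 56 mL = 60 mL total → factor 60/4 = 15
Step 2: 2 mL brought to 10 mL → factor 10/2 = 5
Step 3: unknown factor x
Step 4: 25-fold → factor 25
Step 5: 0.5 mL + 3.5 mL = 4 mL total → factor 4/0.5 = 8
Product of known-step factors = 15000
Overall factor = 8.00 mM / (71.1 nM) = 1.1252 × 10^5
x = 1.1252 × 10^5 / 15000 = 7.50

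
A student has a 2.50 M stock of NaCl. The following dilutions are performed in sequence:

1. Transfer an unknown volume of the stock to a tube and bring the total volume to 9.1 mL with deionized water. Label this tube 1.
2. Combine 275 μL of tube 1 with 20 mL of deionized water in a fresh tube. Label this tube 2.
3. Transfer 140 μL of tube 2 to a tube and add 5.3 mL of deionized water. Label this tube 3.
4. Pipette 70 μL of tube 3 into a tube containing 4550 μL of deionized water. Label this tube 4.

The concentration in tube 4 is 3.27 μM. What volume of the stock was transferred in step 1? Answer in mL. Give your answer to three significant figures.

2.25 mL

Step 1: v brought to 9.1 mL → factor = 9.1 mL/v
Step 2: 275 μL + 20 mL = 20275 μL total → factor 20275/275 = 73.727
Step 3: 140 μL + 5.3 mL = 5440 μL total → factor 5440/140 = 38.857
Step 4: 70 μL + 4550 μL = 4620 μL total → factor 4620/70 = 66
Product of known-step factors = 1.8908 × 10^5
Overall factor = 2.50 M / (3.27 μM) = 7.6453 × 10^5
Step-1 factor = 7.6453 × 10^5 / 1.8908 × 10^5 = 4.0434
v = 9.1 mL / 4.0434 = 2.25 mL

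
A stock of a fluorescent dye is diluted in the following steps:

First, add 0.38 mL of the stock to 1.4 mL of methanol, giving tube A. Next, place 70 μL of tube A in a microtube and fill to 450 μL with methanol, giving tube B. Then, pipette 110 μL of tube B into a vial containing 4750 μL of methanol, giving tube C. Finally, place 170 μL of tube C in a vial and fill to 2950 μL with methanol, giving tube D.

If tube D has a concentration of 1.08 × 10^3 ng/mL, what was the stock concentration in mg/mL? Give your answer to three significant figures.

Step 1: 0.38 mL + 1.4 mL = 1.78 mL total → factor 1.78/0.38 = 4.6842
Step 2: 70 μL brought to 450 μL → factor 450/70 = 6.4286
Step 3: 110 μL + 4750 μL = 4860 μL total → factor 4860/110 = 44.182
Step 4: 170 μL brought to 2950 μL → factor 2950/170 = 17.353
Overall dilution factor = 4.6842 × 6.4286 × 44.182 × 17.353 = 23087
Stock = 1.08 × 10^3 ng/mL × 23087 = 2.493 × 10^7 ng/mL = 24.9 mg/mL

24.9 mg/mL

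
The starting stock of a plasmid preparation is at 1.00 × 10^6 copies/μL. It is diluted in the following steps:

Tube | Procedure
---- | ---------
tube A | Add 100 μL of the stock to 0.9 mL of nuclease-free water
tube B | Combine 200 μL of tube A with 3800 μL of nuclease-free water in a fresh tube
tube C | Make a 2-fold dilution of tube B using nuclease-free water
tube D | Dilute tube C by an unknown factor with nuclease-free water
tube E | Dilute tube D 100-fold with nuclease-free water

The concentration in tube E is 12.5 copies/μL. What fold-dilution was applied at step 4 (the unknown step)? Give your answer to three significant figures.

Step 1: 100 μL + 0.9 mL = 1000 μL total → factor 1000/100 = 10
Step 2: 200 μL + 3800 μL = 4000 μL total → factor 4000/200 = 20
Step 3: 2-fold → factor 2
Step 4: unknown factor x
Step 5: 100-fold → factor 100
Product of known-step factors = 40000
Overall factor = 1.00 × 10^6 copies/μL / (12.5 copies/μL) = 80000
x = 80000 / 40000 = 2.00

2.00-fold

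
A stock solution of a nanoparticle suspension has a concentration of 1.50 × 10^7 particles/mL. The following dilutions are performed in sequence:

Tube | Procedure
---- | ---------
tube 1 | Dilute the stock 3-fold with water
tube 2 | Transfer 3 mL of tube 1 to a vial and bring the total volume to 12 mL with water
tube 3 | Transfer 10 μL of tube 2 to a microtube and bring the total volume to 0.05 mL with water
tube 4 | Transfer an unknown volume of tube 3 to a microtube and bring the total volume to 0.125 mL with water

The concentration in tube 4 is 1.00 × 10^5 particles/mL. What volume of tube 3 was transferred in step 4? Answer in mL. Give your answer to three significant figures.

0.0500 mL

Step 1: 3-fold → factor 3
Step 2: 3 mL brought to 12 mL → factor 12/3 = 4
Step 3: 10 μL brought to 0.05 mL → factor 50/10 = 5
Step 4: v brought to 0.125 mL → factor = 0.125 mL/v
Product of known-step factors = 60
Overall factor = 1.50 × 10^7 particles/mL / (1.00 × 10^5 particles/mL) = 150
Step-4 factor = 150 / 60 = 2.5
v = 0.125 mL / 2.5 = 0.0500 mL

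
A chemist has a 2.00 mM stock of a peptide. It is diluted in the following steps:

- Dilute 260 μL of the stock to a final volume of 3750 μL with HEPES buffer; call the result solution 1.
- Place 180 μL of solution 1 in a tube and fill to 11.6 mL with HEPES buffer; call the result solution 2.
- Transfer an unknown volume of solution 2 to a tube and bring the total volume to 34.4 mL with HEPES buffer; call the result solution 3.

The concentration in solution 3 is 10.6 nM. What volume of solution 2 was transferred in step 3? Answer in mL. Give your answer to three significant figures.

0.169 mL

Step 1: 260 μL brought to 3750 μL → factor 3750/260 = 14.423
Step 2: 180 μL brought to 11.6 mL → factor 11600/180 = 64.444
Step 3: v brought to 34.4 mL → factor = 34.4 mL/v
Product of known-step factors = 929.49
Overall factor = 2.00 mM / (10.6 nM) = 1.8868 × 10^5
Step-3 factor = 1.8868 × 10^5 / 929.49 = 202.99
v = 34.4 mL / 202.99 = 0.169 mL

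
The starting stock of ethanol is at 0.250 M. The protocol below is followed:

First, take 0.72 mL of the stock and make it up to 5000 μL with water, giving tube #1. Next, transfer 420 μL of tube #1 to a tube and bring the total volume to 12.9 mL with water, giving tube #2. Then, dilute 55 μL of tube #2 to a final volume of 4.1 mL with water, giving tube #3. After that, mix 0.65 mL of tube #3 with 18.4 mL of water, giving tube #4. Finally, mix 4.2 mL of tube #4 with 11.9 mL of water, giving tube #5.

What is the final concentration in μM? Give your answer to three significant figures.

0.140 μM

Step 1: 0.72 mL brought to 5000 μL → factor 5/0.72 = 6.9444
Step 2: 420 μL brought to 12.9 mL → factor 12900/420 = 30.714
Step 3: 55 μL brought to 4.1 mL → factor 4100/55 = 74.545
Step 4: 0.65 mL + 18.4 mL = 19.05 mL total → factor 19.05/0.65 = 29.308
Step 5: 4.2 mL + 11.9 mL = 16.1 mL total → factor 16.1/4.2 = 3.8333
Overall dilution factor = 6.9444 × 30.714 × 74.545 × 29.308 × 3.8333 = 1.7863 × 10^6
Final = 0.250 M / 1.7863 × 10^6 = 1.400 × 10^-7 M = 0.140 μM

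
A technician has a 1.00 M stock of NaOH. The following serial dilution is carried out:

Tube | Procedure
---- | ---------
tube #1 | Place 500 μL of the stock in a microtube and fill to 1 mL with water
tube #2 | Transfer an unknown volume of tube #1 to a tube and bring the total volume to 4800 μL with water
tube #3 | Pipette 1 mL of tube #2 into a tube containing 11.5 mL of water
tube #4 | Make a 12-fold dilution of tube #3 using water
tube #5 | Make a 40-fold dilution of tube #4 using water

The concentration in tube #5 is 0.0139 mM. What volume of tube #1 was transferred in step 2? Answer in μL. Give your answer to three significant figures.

801 μL

Step 1: 500 μL brought to 1 mL → factor 1000/500 = 2
Step 2: v brought to 4800 μL → factor = 4800 μL/v
Step 3: 1 mL + 11.5 mL = 12.5 mL total → factor 12.5/1 = 12.5
Step 4: 12-fold → factor 12
Step 5: 40-fold → factor 40
Product of known-step factors = 12000
Overall factor = 1.00 M / (0.0139 mM) = 71942
Step-2 factor = 71942 / 12000 = 5.9952
v = 4800 μL / 5.9952 = 801 μL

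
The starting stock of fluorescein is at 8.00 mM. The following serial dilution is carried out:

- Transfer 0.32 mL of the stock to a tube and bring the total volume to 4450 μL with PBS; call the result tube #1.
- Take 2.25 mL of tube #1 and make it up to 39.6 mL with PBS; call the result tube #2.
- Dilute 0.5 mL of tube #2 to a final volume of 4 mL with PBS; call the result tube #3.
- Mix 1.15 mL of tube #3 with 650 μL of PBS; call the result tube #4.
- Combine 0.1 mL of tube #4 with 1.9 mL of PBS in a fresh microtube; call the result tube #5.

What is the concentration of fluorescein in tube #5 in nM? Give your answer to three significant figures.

Step 1: 0.32 mL brought to 4450 μL → factor 4.45/0.32 = 13.906
Step 2: 2.25 mL brought to 39.6 mL → factor 39.6/2.25 = 17.6
Step 3: 0.5 mL brought to 4 mL → factor 4/0.5 = 8
Step 4: 1.15 mL + 650 μL = 1.8 mL total → factor 1.8/1.15 = 1.5652
Step 5: 0.1 mL + 1.9 mL = 2 mL total → factor 2/0.1 = 20
Overall dilution factor = 13.906 × 17.6 × 8 × 1.5652 × 20 = 61294
Final = 8.00 mM / 61294 = 0.0001305 mM = 131 nM

131 nM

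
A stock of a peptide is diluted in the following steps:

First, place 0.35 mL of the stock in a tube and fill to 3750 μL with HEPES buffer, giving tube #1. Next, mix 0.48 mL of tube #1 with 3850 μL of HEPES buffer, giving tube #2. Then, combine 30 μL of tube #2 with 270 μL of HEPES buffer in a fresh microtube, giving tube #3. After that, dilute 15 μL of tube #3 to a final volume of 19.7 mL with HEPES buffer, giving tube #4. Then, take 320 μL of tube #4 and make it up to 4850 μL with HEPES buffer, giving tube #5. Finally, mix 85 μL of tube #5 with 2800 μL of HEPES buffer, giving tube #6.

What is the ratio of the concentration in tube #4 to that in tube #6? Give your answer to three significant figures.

514

Step 1: 0.35 mL brought to 3750 μL → factor 3.75/0.35 = 10.714
Step 2: 0.48 mL + 3850 μL = 4.33 mL total → factor 4.33/0.48 = 9.0208
Step 3: 30 μL + 270 μL = 300 μL total → factor 300/30 = 10
Step 4: 15 μL brought to 19.7 mL → factor 19700/15 = 1313.3
Step 5: 320 μL brought to 4850 μL → factor 4850/320 = 15.156
Step 6: 85 μL + 2800 μL = 2885 μL total → factor 2885/85 = 33.941
Dilution factor to tube #4 = 1.2694 × 10^6; to tube #6 = 6.5299 × 10^8
[tube #4]/[tube #6] = (factor to tube #6)/(factor to tube #4) = 6.5299 × 10^8/1.2694 × 10^6 = 514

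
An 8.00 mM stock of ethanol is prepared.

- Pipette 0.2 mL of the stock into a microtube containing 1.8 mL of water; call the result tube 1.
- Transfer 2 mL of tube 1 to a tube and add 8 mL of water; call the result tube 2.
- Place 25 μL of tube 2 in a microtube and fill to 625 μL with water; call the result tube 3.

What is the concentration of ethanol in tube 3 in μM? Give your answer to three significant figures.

6.40 μM

Step 1: 0.2 mL + 1.8 mL = 2 mL total → factor 2/0.2 = 10
Step 2: 2 mL + 8 mL = 10 mL total → factor 10/2 = 5
Step 3: 25 μL brought to 625 μL → factor 625/25 = 25
Overall dilution factor = 10 × 5 × 25 = 1250
Final = 8.00 mM / 1250 = 0.006400 mM = 6.40 μM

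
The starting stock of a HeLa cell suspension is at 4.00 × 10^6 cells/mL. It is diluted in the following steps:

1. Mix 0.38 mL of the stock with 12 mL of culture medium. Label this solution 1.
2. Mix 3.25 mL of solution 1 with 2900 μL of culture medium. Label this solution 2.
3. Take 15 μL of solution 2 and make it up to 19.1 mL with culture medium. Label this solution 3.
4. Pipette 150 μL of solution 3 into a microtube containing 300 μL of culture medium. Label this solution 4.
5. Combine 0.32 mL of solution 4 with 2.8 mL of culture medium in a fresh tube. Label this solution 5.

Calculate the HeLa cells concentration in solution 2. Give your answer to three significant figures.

6.49 × 10^4 cells/mL

Step 1: 0.38 mL + 12 mL = 12.38 mL total → factor 12.38/0.38 = 32.579
Step 2: 3.25 mL + 2900 μL = 6.15 mL total → factor 6.15/3.25 = 1.8923
Dilution factor through solution 2 = 32.579 × 1.8923 = 61.649
[solution 2] = 4.00 × 10^6 cells/mL / 61.649 = 6.49 × 10^4 cells/mL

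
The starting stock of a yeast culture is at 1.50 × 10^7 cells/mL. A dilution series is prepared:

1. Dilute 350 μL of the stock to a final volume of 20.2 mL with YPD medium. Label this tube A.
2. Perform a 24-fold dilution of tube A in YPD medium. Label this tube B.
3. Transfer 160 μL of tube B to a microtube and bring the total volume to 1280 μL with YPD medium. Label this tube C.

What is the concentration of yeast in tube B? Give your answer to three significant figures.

Step 1: 350 μL brought to 20.2 mL → factor 20200/350 = 57.714
Step 2: 24-fold → factor 24
Dilution factor through tube B = 57.714 × 24 = 1385.1
[tube B] = 1.50 × 10^7 cells/mL / 1385.1 = 1.08 × 10^4 cells/mL

1.08 × 10^4 cells/mL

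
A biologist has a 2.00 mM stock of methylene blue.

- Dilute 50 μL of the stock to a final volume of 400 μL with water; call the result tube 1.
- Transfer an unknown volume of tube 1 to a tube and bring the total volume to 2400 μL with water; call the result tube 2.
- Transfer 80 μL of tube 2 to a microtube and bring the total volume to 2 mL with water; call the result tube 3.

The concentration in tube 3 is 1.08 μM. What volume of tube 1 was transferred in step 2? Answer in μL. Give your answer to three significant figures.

259 μL

Step 1: 50 μL brought to 400 μL → factor 400/50 = 8
Step 2: v brought to 2400 μL → factor = 2400 μL/v
Step 3: 80 μL brought to 2 mL → factor 2000/80 = 25
Product of known-step factors = 200
Overall factor = 2.00 mM / (1.08 μM) = 1851.9
Step-2 factor = 1851.9 / 200 = 9.2593
v = 2400 μL / 9.2593 = 259 μL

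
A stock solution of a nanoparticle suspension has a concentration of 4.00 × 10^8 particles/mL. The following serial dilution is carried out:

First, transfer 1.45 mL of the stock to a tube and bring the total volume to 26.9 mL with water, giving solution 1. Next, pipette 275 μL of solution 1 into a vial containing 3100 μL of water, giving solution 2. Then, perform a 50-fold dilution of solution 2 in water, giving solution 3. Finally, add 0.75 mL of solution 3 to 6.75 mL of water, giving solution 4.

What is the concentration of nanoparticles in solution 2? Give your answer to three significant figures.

Step 1: 1.45 mL brought to 26.9 mL → factor 26.9/1.45 = 18.552
Step 2: 275 μL + 3100 μL = 3375 μL total → factor 3375/275 = 12.273
Dilution factor through solution 2 = 18.552 × 12.273 = 227.68
[solution 2] = 4.00 × 10^8 particles/mL / 227.68 = 1.76 × 10^6 particles/mL

1.76 × 10^6 particles/mL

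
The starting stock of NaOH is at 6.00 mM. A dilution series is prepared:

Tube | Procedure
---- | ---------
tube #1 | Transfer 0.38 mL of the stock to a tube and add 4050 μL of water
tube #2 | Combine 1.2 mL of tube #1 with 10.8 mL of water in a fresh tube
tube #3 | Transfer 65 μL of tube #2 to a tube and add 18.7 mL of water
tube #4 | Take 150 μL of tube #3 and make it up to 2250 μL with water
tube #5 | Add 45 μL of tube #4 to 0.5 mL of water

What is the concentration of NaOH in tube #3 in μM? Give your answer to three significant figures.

0.178 μM

Step 1: 0.38 mL + 4050 μL = 4.43 mL total → factor 4.43/0.38 = 11.658
Step 2: 1.2 mL + 10.8 mL = 12 mL total → factor 12/1.2 = 10
Step 3: 65 μL + 18.7 mL = 18765 μL total → factor 18765/65 = 288.69
Dilution factor through tube #3 = 11.658 × 10 × 288.69 = 33655
[tube #3] = 6.00 mM / 33655 = 0.0001783 mM = 0.178 μM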